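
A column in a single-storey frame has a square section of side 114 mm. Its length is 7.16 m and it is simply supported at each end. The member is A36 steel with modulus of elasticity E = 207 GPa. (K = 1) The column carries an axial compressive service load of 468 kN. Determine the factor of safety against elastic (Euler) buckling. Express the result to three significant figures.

n ≈ 1.20

I = a⁴/12 = 114⁴/12 = 1.407×10^7 mm⁴
I = 1.407×10^7 mm⁴ = 1.407×10^-5 m⁴
Effective length L_e = K·L = 1 × 7.16 = 7.160 m
P_cr = π²EI / L_e² = π² × 207×10⁹ × 1.407×10^-5 / 7.160² = 5.609×10^5 N
Factor of safety n = P_cr / P = 560.90 / 468 = 1.20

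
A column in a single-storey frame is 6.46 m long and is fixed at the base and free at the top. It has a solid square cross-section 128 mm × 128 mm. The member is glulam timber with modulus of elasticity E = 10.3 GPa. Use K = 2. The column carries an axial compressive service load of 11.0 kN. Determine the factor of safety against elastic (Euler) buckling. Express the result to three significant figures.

n ≈ 1.24

I = a⁴/12 = 128⁴/12 = 2.237×10^7 mm⁴
I = 2.237×10^7 mm⁴ = 2.237×10^-5 m⁴
Effective length L_e = K·L = 2 × 6.46 = 12.92 m
P_cr = π²EI / L_e² = π² × 10.3×10⁹ × 2.237×10^-5 / 12.92² = 1.362×10^4 N
Factor of safety n = P_cr / P = 13.623 / 11.0 = 1.24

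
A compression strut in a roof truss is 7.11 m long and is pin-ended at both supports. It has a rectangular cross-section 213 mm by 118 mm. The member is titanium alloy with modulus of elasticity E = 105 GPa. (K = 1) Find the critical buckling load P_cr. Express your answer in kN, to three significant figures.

P_cr ≈ 598 kN

Buckling occurs about the weak axis: I_min = h·b³/12 with b = 118 mm (the shorter side).
I_min = 213×118³/12 = 2.916×10^7 mm⁴
I = 2.916×10^7 mm⁴ = 2.916×10^-5 m⁴
Effective length L_e = K·L = 1 × 7.11 = 7.110 m
P_cr = π²EI / L_e² = π² × 105×10⁹ × 2.916×10^-5 / 7.110² = 5.979×10^5 N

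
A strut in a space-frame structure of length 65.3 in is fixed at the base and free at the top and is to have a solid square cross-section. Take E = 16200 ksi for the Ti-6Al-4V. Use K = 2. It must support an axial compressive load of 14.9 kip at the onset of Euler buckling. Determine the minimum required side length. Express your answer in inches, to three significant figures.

a ≈ 2.09 in

L_e = K·L = 2 × 65.3 = 130.6 in
Required I = P_cr·L_e²/(π²E) = 1.490×10^4 × 130.6² / (π² × 1.62×10^7) = 1.589 in⁴
Solid square: I = a⁴/12  ⇒  a = (12I)^(1/4) = (12×1.589)^(1/4) = 2.09 in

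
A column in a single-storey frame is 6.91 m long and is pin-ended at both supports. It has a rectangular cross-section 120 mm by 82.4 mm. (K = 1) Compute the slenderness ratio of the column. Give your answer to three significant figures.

For a rectangle r_min = b/√12 = 82.4/√12 = 23.79 mm
L_e = K·L = 1 × 6.91 m = 6.910 m = 6910.0 mm
λ = L_e / r_min = 6910.0 / 23.79 = 290

λ ≈ 290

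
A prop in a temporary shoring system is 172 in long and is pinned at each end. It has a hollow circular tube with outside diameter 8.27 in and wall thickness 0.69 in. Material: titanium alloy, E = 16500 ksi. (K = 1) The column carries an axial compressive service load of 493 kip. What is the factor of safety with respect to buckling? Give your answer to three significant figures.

Inner diameter d_i = 8.27 − 2×0.69 = 6.890 in
I = π(d_o⁴ − d_i⁴)/64 = π(8.27⁴ − 6.890⁴)/64 = 119.0 in⁴
Effective length L_e = K·L = 1 × 172 = 172.0 in
P_cr = π²EI / L_e² = π² × 16500×10³ × 119.0 / 172.0² = 6.550×10^5 lb
Factor of safety n = P_cr / P = 654.98 / 493 = 1.33

n ≈ 1.33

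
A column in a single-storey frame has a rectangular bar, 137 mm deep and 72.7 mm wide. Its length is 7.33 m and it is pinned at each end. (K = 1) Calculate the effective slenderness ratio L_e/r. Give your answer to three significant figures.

For a rectangle r_min = b/√12 = 72.7/√12 = 20.99 mm
L_e = K·L = 1 × 7.33 m = 7.330 m = 7330.0 mm
λ = L_e / r_min = 7330.0 / 20.99 = 349

λ ≈ 349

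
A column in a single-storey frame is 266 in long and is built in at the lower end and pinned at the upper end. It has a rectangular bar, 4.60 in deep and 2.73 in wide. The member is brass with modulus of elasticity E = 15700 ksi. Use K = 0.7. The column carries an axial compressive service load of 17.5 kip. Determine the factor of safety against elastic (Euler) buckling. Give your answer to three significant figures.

Buckling occurs about the weak axis: I_min = h·b³/12 with b = 2.73 in (the shorter side).
I_min = 4.60×2.73³/12 = 7.799 in⁴
Effective length L_e = K·L = 0.7 × 266 = 186.2 in
P_cr = π²EI / L_e² = π² × 15700×10³ × 7.799 / 186.2² = 3.486×10^4 lb
Factor of safety n = P_cr / P = 34.858 / 17.5 = 1.99

n ≈ 1.99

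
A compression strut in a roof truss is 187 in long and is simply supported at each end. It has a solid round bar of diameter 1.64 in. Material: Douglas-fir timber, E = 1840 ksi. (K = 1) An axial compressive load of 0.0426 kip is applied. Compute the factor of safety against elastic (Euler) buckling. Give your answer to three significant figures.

n ≈ 4.33

I = πd⁴/64 = π×1.64⁴/64 = 0.3551 in⁴
Effective length L_e = K·L = 1 × 187 = 187.0 in
P_cr = π²EI / L_e² = π² × 1840×10³ × 0.3551 / 187.0² = 184.4 lb
Factor of safety n = P_cr / P = 0.18441 / 0.0426 = 4.33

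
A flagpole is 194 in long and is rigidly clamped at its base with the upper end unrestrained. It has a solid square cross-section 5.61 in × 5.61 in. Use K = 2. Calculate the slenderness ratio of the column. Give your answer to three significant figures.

For a square r = a/√12 = 5.61/√12 = 1.619 in
L_e = K·L = 2 × 194 = 388.0 in
λ = L_e / r_min = 388.00 / 1.619 = 240

λ ≈ 240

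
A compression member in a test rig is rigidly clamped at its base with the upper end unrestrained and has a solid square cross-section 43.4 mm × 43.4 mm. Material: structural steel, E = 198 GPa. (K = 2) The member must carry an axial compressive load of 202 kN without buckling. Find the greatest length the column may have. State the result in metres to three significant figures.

L_max ≈ 0.846 m

I = a⁴/12 = 43.4⁴/12 = 2.956×10^5 mm⁴
I = 2.956×10^-7 m⁴
At the buckling limit P_cr = P = 2.020×10^5 N
From P_cr = π²EI/(K·L)²:  L = (1/K)·√(π²EI/P_cr) = (1/2)·√(π²×1.98×10^11×2.956×10^-7/2.020×10^5)
L = 0.846 m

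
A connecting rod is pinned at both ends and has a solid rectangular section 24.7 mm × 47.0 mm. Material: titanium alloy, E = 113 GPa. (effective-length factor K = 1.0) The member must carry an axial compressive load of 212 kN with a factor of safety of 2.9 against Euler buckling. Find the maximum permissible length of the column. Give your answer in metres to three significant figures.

L_max ≈ 0.327 m

Buckling occurs about the weak axis: I_min = h·b³/12 with b = 24.7 mm (the shorter side).
I_min = 47.0×24.7³/12 = 5.902×10^4 mm⁴
I = 5.902×10^-8 m⁴
Required critical load P_cr = n·P = 2.9 × 212 = 614.8 kN = 6.148×10^5 N
From P_cr = π²EI/(K·L)²:  L = (1/K)·√(π²EI/P_cr) = (1/1)·√(π²×1.13×10^11×5.902×10^-8/6.148×10^5)
L = 0.327 m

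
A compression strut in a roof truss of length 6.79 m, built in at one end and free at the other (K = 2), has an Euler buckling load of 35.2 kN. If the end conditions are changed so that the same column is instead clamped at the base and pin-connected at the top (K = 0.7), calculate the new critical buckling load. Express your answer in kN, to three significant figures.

P_cr ∝ 1/K², so P_cr,new = P_cr,old × (K_old/K_new)² = 35.2 × (2/0.7)²
= 35.2 × 8.163 = 287 kN

P_cr ≈ 287 kN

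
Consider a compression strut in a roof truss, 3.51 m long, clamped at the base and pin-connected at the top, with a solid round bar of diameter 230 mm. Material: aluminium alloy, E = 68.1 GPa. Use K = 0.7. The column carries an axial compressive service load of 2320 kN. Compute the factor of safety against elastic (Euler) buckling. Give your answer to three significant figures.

n ≈ 6.59

I = πd⁴/64 = π×230⁴/64 = 1.374×10^8 mm⁴
I = 1.374×10^8 mm⁴ = 1.374×10^-4 m⁴
Effective length L_e = K·L = 0.7 × 3.51 = 2.457 m
P_cr = π²EI / L_e² = π² × 68.1×10⁹ × 1.374×10^-4 / 2.457² = 1.529×10^7 N
Factor of safety n = P_cr / P = 15294 / 2320 = 6.59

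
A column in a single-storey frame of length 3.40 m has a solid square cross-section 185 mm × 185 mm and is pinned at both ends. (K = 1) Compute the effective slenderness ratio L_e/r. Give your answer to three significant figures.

λ ≈ 63.7

For a square r = a/√12 = 185/√12 = 53.40 mm
L_e = K·L = 1 × 3.40 m = 3.400 m = 3400.0 mm
λ = L_e / r_min = 3400.0 / 53.40 = 63.7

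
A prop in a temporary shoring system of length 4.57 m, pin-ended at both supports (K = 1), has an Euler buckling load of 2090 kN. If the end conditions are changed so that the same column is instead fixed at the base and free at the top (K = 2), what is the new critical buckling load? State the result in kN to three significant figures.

P_cr ∝ 1/K², so P_cr,new = P_cr,old × (K_old/K_new)² = 2090 × (1/2)²
= 2090 × 0.2500 = 522 kN

P_cr ≈ 522 kN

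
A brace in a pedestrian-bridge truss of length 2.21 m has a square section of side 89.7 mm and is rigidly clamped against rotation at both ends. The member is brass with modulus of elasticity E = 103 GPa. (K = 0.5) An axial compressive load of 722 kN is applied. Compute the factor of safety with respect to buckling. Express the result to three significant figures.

n ≈ 6.22

I = a⁴/12 = 89.7⁴/12 = 5.395×10^6 mm⁴
I = 5.395×10^6 mm⁴ = 5.395×10^-6 m⁴
Effective length L_e = K·L = 0.5 × 2.21 = 1.105 m
P_cr = π²EI / L_e² = π² × 103×10⁹ × 5.395×10^-6 / 1.105² = 4.492×10^6 N
Factor of safety n = P_cr / P = 4491.6 / 722 = 6.22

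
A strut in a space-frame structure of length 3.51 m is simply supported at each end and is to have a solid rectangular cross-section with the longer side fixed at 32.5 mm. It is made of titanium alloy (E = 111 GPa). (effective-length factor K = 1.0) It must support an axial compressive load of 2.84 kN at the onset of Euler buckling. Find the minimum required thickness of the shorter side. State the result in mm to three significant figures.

b ≈ 22.8 mm

L_e = K·L = 1 × 3.51 = 3.510 m
Required I = P_cr·L_e²/(π²E) = 2.840×10^3 × 3.510² / (π² × 1.11×10^11) = 3.194×10^-8 m⁴
I_req = 3.194×10^4 mm⁴
Rectangle, weak axis: I_min = h·b³/12 with h = 32.5 mm fixed  ⇒  b = (12I/h)^(1/3) = 22.8 mm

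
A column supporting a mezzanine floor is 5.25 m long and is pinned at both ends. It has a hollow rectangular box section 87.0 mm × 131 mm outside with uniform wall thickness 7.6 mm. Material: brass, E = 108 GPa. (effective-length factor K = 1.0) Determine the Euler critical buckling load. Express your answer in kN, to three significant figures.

Inner dimensions: h_i = 131 − 2×7.6 = 115.8 mm, b_i = 87.0 − 2×7.6 = 71.80 mm
Weak-axis I_min = (h_o·b_o³ − h_i·b_i³)/12 with b_o = 87.0, b_i = 71.80 mm (shorter outer/inner sides).
I_min = (131×87.0³ − 115.8×71.80³)/12 = 3.617×10^6 mm⁴
I = 3.617×10^6 mm⁴ = 3.617×10^-6 m⁴
Effective length L_e = K·L = 1 × 5.25 = 5.250 m
P_cr = π²EI / L_e² = π² × 108×10⁹ × 3.617×10^-6 / 5.250² = 1.399×10^5 N

P_cr ≈ 140 kN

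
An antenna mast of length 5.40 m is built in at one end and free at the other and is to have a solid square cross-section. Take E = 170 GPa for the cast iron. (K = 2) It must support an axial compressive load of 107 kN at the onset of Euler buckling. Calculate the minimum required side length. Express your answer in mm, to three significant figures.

L_e = K·L = 2 × 5.40 = 10.80 m
Required I = P_cr·L_e²/(π²E) = 1.070×10^5 × 10.80² / (π² × 1.70×10^11) = 7.438×10^-6 m⁴
I_req = 7.438×10^6 mm⁴
Solid square: I = a⁴/12  ⇒  a = (12I)^(1/4) = (12×7.438×10^6)^(1/4) = 97.2 mm

a ≈ 97.2 mm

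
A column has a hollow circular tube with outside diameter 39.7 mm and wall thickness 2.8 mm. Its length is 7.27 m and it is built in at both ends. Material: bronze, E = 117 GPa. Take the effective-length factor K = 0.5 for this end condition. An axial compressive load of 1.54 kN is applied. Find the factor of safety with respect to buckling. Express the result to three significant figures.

n ≈ 3.15

Inner diameter d_i = 39.7 − 2×2.8 = 34.10 mm
I = π(d_o⁴ − d_i⁴)/64 = π(39.7⁴ − 34.10⁴)/64 = 5.556×10^4 mm⁴
I = 5.556×10^4 mm⁴ = 5.556×10^-8 m⁴
Effective length L_e = K·L = 0.5 × 7.27 = 3.635 m
P_cr = π²EI / L_e² = π² × 117×10⁹ × 5.556×10^-8 / 3.635² = 4.856×10^3 N
Factor of safety n = P_cr / P = 4.8559 / 1.54 = 3.15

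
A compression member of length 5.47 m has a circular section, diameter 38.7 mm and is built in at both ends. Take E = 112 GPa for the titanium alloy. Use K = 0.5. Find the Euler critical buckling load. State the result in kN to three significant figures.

P_cr ≈ 16.3 kN

I = πd⁴/64 = π×38.7⁴/64 = 1.101×10^5 mm⁴
I = 1.101×10^5 mm⁴ = 1.101×10^-7 m⁴
Effective length L_e = K·L = 0.5 × 5.47 = 2.735 m
P_cr = π²EI / L_e² = π² × 112×10⁹ × 1.101×10^-7 / 2.735² = 1.627×10^4 N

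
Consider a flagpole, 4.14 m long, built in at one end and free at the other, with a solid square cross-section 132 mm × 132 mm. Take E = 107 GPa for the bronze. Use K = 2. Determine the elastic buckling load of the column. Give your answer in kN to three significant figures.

P_cr ≈ 390 kN

I = a⁴/12 = 132⁴/12 = 2.530×10^7 mm⁴
I = 2.530×10^7 mm⁴ = 2.530×10^-5 m⁴
Effective length L_e = K·L = 2 × 4.14 = 8.280 m
P_cr = π²EI / L_e² = π² × 107×10⁹ × 2.530×10^-5 / 8.280² = 3.897×10^5 N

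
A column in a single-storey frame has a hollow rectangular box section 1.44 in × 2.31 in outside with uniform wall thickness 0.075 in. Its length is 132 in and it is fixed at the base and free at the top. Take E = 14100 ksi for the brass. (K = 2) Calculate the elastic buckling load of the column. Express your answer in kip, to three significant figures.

P_cr ≈ 0.376 kip

Inner dimensions: h_i = 2.31 − 2×0.075 = 2.160 in, b_i = 1.44 − 2×0.075 = 1.290 in
Weak-axis I_min = (h_o·b_o³ − h_i·b_i³)/12 with b_o = 1.44, b_i = 1.290 in (shorter outer/inner sides).
I_min = (2.31×1.44³ − 2.160×1.290³)/12 = 0.1884 in⁴
Effective length L_e = K·L = 2 × 132 = 264.0 in
P_cr = π²EI / L_e² = π² × 14100×10³ × 0.1884 / 264.0² = 376.2 lb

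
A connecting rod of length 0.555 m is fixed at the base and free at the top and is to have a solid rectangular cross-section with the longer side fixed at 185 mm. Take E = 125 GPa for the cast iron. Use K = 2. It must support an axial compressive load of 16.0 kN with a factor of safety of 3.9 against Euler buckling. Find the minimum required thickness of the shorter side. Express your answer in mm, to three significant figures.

b ≈ 15.9 mm

Required P_cr = n·P = 3.9 × 16.0 = 62.40 kN
L_e = K·L = 2 × 0.555 = 1.110 m
Required I = P_cr·L_e²/(π²E) = 6.240×10^4 × 1.110² / (π² × 1.25×10^11) = 6.232×10^-8 m⁴
I_req = 6.232×10^4 mm⁴
Rectangle, weak axis: I_min = h·b³/12 with h = 185 mm fixed  ⇒  b = (12I/h)^(1/3) = 15.9 mm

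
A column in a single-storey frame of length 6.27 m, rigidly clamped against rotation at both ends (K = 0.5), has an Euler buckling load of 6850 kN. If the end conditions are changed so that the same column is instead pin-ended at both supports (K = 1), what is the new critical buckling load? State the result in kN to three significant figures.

P_cr ∝ 1/K², so P_cr,new = P_cr,old × (K_old/K_new)² = 6850 × (0.5/1)²
= 6850 × 0.2500 = 1710 kN

P_cr ≈ 1710 kN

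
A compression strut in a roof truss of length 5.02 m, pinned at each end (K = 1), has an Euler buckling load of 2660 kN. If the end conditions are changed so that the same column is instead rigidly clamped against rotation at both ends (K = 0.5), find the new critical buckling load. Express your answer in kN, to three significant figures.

P_cr ≈ 10600 kN

P_cr ∝ 1/K², so P_cr,new = P_cr,old × (K_old/K_new)² = 2660 × (1/0.5)²
= 2660 × 4.000 = 10600 kN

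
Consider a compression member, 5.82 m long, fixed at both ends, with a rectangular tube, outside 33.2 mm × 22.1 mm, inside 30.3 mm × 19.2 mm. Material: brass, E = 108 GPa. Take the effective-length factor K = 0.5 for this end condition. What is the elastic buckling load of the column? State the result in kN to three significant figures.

Weak-axis I_min = (h_o·b_o³ − h_i·b_i³)/12 with b_o = 22.1, b_i = 19.20 mm (shorter outer/inner sides).
I_min = (33.2×22.1³ − 30.30×19.20³)/12 = 1.199×10^4 mm⁴
I = 1.199×10^4 mm⁴ = 1.199×10^-8 m⁴
Effective length L_e = K·L = 0.5 × 5.82 = 2.910 m
P_cr = π²EI / L_e² = π² × 108×10⁹ × 1.199×10^-8 / 2.910² = 1.509×10^3 N

P_cr ≈ 1.51 kN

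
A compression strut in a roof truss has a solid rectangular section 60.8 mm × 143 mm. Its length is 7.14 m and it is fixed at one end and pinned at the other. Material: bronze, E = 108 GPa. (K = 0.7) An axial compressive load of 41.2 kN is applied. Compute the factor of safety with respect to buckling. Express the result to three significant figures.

n ≈ 2.77

Buckling occurs about the weak axis: I_min = h·b³/12 with b = 60.8 mm (the shorter side).
I_min = 143×60.8³/12 = 2.678×10^6 mm⁴
I = 2.678×10^6 mm⁴ = 2.678×10^-6 m⁴
Effective length L_e = K·L = 0.7 × 7.14 = 4.998 m
P_cr = π²EI / L_e² = π² × 108×10⁹ × 2.678×10^-6 / 4.998² = 1.143×10^5 N
Factor of safety n = P_cr / P = 114.29 / 41.2 = 2.77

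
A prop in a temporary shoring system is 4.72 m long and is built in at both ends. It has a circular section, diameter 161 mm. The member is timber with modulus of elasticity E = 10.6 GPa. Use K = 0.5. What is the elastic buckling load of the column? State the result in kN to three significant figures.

P_cr ≈ 620 kN

I = πd⁴/64 = π×161⁴/64 = 3.298×10^7 mm⁴
I = 3.298×10^7 mm⁴ = 3.298×10^-5 m⁴
Effective length L_e = K·L = 0.5 × 4.72 = 2.360 m
P_cr = π²EI / L_e² = π² × 10.6×10⁹ × 3.298×10^-5 / 2.360² = 6.195×10^5 N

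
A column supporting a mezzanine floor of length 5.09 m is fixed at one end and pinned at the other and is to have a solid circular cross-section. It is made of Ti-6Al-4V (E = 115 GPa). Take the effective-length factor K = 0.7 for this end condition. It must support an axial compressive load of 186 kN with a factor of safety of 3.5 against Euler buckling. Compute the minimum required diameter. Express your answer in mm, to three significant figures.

d ≈ 110 mm

Required P_cr = n·P = 3.5 × 186 = 651.0 kN
L_e = K·L = 0.7 × 5.09 = 3.563 m
Required I = P_cr·L_e²/(π²E) = 6.510×10^5 × 3.563² / (π² × 1.15×10^11) = 7.281×10^-6 m⁴
I_req = 7.281×10^6 mm⁴
Solid circle: I = πd⁴/64  ⇒  d = (64I/π)^(1/4) = (64×7.281×10^6/π)^(1/4) = 110 mm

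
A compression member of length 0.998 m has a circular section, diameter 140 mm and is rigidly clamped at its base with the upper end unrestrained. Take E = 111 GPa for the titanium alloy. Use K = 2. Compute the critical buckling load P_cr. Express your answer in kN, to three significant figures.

I = πd⁴/64 = π×140⁴/64 = 1.886×10^7 mm⁴
I = 1.886×10^7 mm⁴ = 1.886×10^-5 m⁴
Effective length L_e = K·L = 2 × 0.998 = 1.996 m
P_cr = π²EI / L_e² = π² × 111×10⁹ × 1.886×10^-5 / 1.996² = 5.185×10^6 N

P_cr ≈ 5190 kN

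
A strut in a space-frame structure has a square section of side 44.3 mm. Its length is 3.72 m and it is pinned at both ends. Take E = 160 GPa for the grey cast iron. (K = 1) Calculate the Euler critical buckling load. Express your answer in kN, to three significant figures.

I = a⁴/12 = 44.3⁴/12 = 3.209×10^5 mm⁴
I = 3.209×10^5 mm⁴ = 3.209×10^-7 m⁴
Effective length L_e = K·L = 1 × 3.72 = 3.720 m
P_cr = π²EI / L_e² = π² × 160×10⁹ × 3.209×10^-7 / 3.720² = 3.662×10^4 N

P_cr ≈ 36.6 kN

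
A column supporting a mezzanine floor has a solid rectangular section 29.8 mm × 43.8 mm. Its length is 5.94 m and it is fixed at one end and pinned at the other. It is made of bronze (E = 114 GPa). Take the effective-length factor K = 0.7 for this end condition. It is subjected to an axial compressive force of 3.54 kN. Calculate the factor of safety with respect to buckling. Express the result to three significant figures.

Buckling occurs about the weak axis: I_min = h·b³/12 with b = 29.8 mm (the shorter side).
I_min = 43.8×29.8³/12 = 9.659×10^4 mm⁴
I = 9.659×10^4 mm⁴ = 9.659×10^-8 m⁴
Effective length L_e = K·L = 0.7 × 5.94 = 4.158 m
P_cr = π²EI / L_e² = π² × 114×10⁹ × 9.659×10^-8 / 4.158² = 6.286×10^3 N
Factor of safety n = P_cr / P = 6.2860 / 3.54 = 1.78

n ≈ 1.78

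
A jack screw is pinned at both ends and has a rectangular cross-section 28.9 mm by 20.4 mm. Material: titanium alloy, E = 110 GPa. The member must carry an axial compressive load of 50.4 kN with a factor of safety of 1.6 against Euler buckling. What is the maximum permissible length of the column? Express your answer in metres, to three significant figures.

Buckling occurs about the weak axis: I_min = h·b³/12 with b = 20.4 mm (the shorter side).
I_min = 28.9×20.4³/12 = 2.045×10^4 mm⁴
I = 2.045×10^-8 m⁴
Required critical load P_cr = n·P = 1.6 × 50.4 = 80.64 kN = 8.064×10^4 N
From P_cr = π²EI/(K·L)²:  L = (1/K)·√(π²EI/P_cr) = (1/1)·√(π²×1.10×10^11×2.045×10^-8/8.064×10^4)
L = 0.525 m

L_max ≈ 0.525 m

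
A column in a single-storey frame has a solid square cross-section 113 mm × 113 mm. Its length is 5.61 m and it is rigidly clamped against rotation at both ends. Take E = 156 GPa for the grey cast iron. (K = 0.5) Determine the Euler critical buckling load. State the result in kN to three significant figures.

I = a⁴/12 = 113⁴/12 = 1.359×10^7 mm⁴
I = 1.359×10^7 mm⁴ = 1.359×10^-5 m⁴
Effective length L_e = K·L = 0.5 × 5.61 = 2.805 m
P_cr = π²EI / L_e² = π² × 156×10⁹ × 1.359×10^-5 / 2.805² = 2.659×10^6 N

P_cr ≈ 2660 kN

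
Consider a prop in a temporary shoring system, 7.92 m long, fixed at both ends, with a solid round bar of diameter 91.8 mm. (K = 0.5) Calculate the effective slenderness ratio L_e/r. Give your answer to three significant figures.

λ ≈ 173

I = πd⁴/64 = π×91.8⁴/64 = 3.486×10^6 mm⁴
A = 6.619×10^3 mm²;  r_min = √(I/A) = √(3.486×10^6/6.619×10^3) = 22.95 mm
L_e = K·L = 0.5 × 7.92 m = 3.960 m = 3960.0 mm
λ = L_e / r_min = 3960.0 / 22.95 = 173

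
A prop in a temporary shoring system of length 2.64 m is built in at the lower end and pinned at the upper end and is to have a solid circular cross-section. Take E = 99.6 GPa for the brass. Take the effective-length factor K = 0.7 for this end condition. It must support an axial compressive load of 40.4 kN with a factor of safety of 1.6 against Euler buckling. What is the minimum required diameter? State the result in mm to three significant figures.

d ≈ 46.2 mm

Required P_cr = n·P = 1.6 × 40.4 = 64.64 kN
L_e = K·L = 0.7 × 2.64 = 1.848 m
Required I = P_cr·L_e²/(π²E) = 6.464×10^4 × 1.848² / (π² × 9.96×10^10) = 2.246×10^-7 m⁴
I_req = 2.246×10^5 mm⁴
Solid circle: I = πd⁴/64  ⇒  d = (64I/π)^(1/4) = (64×2.246×10^5/π)^(1/4) = 46.2 mm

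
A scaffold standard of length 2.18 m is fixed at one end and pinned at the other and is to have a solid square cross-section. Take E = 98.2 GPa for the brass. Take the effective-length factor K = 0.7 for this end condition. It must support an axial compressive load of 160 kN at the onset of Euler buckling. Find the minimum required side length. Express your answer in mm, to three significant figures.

L_e = K·L = 0.7 × 2.18 = 1.526 m
Required I = P_cr·L_e²/(π²E) = 1.600×10^5 × 1.526² / (π² × 9.82×10^10) = 3.844×10^-7 m⁴
I_req = 3.844×10^5 mm⁴
Solid square: I = a⁴/12  ⇒  a = (12I)^(1/4) = (12×3.844×10^5)^(1/4) = 46.3 mm

a ≈ 46.3 mm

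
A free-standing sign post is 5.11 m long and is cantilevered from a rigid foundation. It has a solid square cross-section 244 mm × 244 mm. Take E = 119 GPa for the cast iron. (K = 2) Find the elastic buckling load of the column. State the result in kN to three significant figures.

I = a⁴/12 = 244⁴/12 = 2.954×10^8 mm⁴
I = 2.954×10^8 mm⁴ = 2.954×10^-4 m⁴
Effective length L_e = K·L = 2 × 5.11 = 10.22 m
P_cr = π²EI / L_e² = π² × 119×10⁹ × 2.954×10^-4 / 10.22² = 3.321×10^6 N

P_cr ≈ 3320 kN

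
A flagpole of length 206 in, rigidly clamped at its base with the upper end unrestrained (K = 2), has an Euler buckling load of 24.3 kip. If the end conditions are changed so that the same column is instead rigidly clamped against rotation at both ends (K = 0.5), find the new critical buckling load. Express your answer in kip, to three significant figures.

P_cr ≈ 389 kip

P_cr ∝ 1/K², so P_cr,new = P_cr,old × (K_old/K_new)² = 24.3 × (2/0.5)²
= 24.3 × 16.00 = 389 kip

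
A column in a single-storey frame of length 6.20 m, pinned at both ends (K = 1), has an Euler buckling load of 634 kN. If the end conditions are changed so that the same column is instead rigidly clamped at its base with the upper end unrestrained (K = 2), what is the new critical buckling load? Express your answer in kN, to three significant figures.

P_cr ∝ 1/K², so P_cr,new = P_cr,old × (K_old/K_new)² = 634 × (1/2)²
= 634 × 0.2500 = 158 kN

P_cr ≈ 158 kN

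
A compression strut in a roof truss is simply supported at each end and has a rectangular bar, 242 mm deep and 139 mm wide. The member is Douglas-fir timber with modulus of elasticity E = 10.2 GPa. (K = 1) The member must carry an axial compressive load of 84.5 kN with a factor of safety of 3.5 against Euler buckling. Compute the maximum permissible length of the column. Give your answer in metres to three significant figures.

L_max ≈ 4.29 m

Buckling occurs about the weak axis: I_min = h·b³/12 with b = 139 mm (the shorter side).
I_min = 242×139³/12 = 5.416×10^7 mm⁴
I = 5.416×10^-5 m⁴
Required critical load P_cr = n·P = 3.5 × 84.5 = 295.8 kN = 2.958×10^5 N
From P_cr = π²EI/(K·L)²:  L = (1/K)·√(π²EI/P_cr) = (1/1)·√(π²×1.02×10^10×5.416×10^-5/2.958×10^5)
L = 4.29 m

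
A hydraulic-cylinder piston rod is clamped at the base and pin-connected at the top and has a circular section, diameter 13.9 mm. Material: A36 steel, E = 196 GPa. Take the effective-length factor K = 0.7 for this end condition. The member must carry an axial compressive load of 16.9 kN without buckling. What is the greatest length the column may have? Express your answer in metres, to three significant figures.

I = πd⁴/64 = π×13.9⁴/64 = 1.832×10^3 mm⁴
I = 1.832×10^-9 m⁴
At the buckling limit P_cr = P = 1.690×10^4 N
From P_cr = π²EI/(K·L)²:  L = (1/K)·√(π²EI/P_cr) = (1/0.7)·√(π²×1.96×10^11×1.832×10^-9/1.690×10^4)
L = 0.654 m

L_max ≈ 0.654 m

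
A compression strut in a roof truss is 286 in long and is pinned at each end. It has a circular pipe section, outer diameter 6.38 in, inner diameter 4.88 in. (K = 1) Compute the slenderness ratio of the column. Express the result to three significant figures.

λ ≈ 142

d_o = 6.38 in, d_i = 4.88 in
I = π(d_o⁴ − d_i⁴)/64 = π(6.38⁴ − 4.880⁴)/64 = 53.49 in⁴
A = 13.27 in²;  r_min = √(I/A) = √(53.49/13.27) = 2.008 in
L_e = K·L = 1 × 286 = 286.0 in
λ = L_e / r_min = 286.00 / 2.008 = 142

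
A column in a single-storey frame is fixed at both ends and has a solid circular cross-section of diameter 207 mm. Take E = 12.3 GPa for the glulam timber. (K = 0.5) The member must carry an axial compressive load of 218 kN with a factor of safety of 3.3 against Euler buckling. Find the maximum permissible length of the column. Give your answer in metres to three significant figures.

I = πd⁴/64 = π×207⁴/64 = 9.013×10^7 mm⁴
I = 9.013×10^-5 m⁴
Required critical load P_cr = n·P = 3.3 × 218 = 719.4 kN = 7.194×10^5 N
From P_cr = π²EI/(K·L)²:  L = (1/K)·√(π²EI/P_cr) = (1/0.5)·√(π²×1.23×10^10×9.013×10^-5/7.194×10^5)
L = 7.80 m

L_max ≈ 7.80 m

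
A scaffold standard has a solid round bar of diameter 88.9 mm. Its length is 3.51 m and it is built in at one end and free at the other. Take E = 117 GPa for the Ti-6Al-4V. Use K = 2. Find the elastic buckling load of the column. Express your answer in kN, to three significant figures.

I = πd⁴/64 = π×88.9⁴/64 = 3.066×10^6 mm⁴
I = 3.066×10^6 mm⁴ = 3.066×10^-6 m⁴
Effective length L_e = K·L = 2 × 3.51 = 7.020 m
P_cr = π²EI / L_e² = π² × 117×10⁹ × 3.066×10^-6 / 7.020² = 7.184×10^4 N

P_cr ≈ 71.8 kN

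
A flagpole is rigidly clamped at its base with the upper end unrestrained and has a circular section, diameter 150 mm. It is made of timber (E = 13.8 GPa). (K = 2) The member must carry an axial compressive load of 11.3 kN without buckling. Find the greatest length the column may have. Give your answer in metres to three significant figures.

I = πd⁴/64 = π×150⁴/64 = 2.485×10^7 mm⁴
I = 2.485×10^-5 m⁴
At the buckling limit P_cr = P = 1.130×10^4 N
From P_cr = π²EI/(K·L)²:  L = (1/K)·√(π²EI/P_cr) = (1/2)·√(π²×1.38×10^10×2.485×10^-5/1.130×10^4)
L = 8.65 m

L_max ≈ 8.65 m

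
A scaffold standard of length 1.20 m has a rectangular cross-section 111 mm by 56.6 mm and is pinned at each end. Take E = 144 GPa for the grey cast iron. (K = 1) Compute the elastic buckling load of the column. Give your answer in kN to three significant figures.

Buckling occurs about the weak axis: I_min = h·b³/12 with b = 56.6 mm (the shorter side).
I_min = 111×56.6³/12 = 1.677×10^6 mm⁴
I = 1.677×10^6 mm⁴ = 1.677×10^-6 m⁴
Effective length L_e = K·L = 1 × 1.20 = 1.200 m
P_cr = π²EI / L_e² = π² × 144×10⁹ × 1.677×10^-6 / 1.200² = 1.655×10^6 N

P_cr ≈ 1660 kN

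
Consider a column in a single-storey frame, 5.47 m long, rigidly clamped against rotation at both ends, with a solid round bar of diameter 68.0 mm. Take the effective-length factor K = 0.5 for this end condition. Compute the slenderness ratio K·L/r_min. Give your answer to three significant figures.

λ ≈ 161

I = πd⁴/64 = π×68.0⁴/64 = 1.050×10^6 mm⁴
A = 3.632×10^3 mm²;  r_min = √(I/A) = √(1.050×10^6/3.632×10^3) = 17.00 mm
L_e = K·L = 0.5 × 5.47 m = 2.735 m = 2735.0 mm
λ = L_e / r_min = 2735.0 / 17.00 = 161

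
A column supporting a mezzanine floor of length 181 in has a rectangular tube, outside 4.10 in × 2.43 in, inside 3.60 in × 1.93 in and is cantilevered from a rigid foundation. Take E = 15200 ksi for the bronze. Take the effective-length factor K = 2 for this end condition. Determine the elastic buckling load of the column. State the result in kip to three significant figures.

P_cr ≈ 3.14 kip

Weak-axis I_min = (h_o·b_o³ − h_i·b_i³)/12 with b_o = 2.43, b_i = 1.930 in (shorter outer/inner sides).
I_min = (4.10×2.43³ − 3.600×1.930³)/12 = 2.746 in⁴
Effective length L_e = K·L = 2 × 181 = 362.0 in
P_cr = π²EI / L_e² = π² × 15200×10³ × 2.746 / 362.0² = 3.143×10^3 lb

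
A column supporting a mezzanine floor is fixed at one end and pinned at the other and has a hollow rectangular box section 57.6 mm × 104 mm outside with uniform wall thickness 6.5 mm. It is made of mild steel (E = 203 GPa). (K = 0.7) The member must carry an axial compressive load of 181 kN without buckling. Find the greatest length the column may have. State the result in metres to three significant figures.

Inner dimensions: h_i = 104 − 2×6.5 = 91.00 mm, b_i = 57.6 − 2×6.5 = 44.60 mm
Weak-axis I_min = (h_o·b_o³ − h_i·b_i³)/12 with b_o = 57.6, b_i = 44.60 mm (shorter outer/inner sides).
I_min = (104×57.6³ − 91.00×44.60³)/12 = 9.835×10^5 mm⁴
I = 9.835×10^-7 m⁴
At the buckling limit P_cr = P = 1.810×10^5 N
From P_cr = π²EI/(K·L)²:  L = (1/K)·√(π²EI/P_cr) = (1/0.7)·√(π²×2.03×10^11×9.835×10^-7/1.810×10^5)
L = 4.71 m

L_max ≈ 4.71 m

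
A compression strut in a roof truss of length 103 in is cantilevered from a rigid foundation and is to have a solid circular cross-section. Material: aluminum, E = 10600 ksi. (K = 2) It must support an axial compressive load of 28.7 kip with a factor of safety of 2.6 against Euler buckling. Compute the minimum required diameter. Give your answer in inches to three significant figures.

Required P_cr = n·P = 2.6 × 28.7 = 74.62 kip
L_e = K·L = 2 × 103 = 206.0 in
Required I = P_cr·L_e²/(π²E) = 7.462×10^4 × 206.0² / (π² × 1.06×10^7) = 30.27 in⁴
Solid circle: I = πd⁴/64  ⇒  d = (64I/π)^(1/4) = (64×30.27/π)^(1/4) = 4.98 in

d ≈ 4.98 in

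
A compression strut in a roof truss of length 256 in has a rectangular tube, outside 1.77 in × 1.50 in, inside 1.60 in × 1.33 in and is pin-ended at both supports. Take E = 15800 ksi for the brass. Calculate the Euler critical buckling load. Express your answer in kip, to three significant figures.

P_cr ≈ 0.438 kip

Weak-axis I_min = (h_o·b_o³ − h_i·b_i³)/12 with b_o = 1.50, b_i = 1.330 in (shorter outer/inner sides).
I_min = (1.77×1.50³ − 1.600×1.330³)/12 = 0.1841 in⁴
Effective length L_e = K·L = 1 × 256 = 256.0 in
P_cr = π²EI / L_e² = π² × 15800×10³ × 0.1841 / 256.0² = 438.1 lb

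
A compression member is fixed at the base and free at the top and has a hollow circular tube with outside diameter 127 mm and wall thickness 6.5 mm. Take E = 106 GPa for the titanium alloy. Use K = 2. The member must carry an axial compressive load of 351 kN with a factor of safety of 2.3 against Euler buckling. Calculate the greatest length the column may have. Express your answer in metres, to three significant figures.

Inner diameter d_i = 127 − 2×6.5 = 114.0 mm
I = π(d_o⁴ − d_i⁴)/64 = π(127⁴ − 114.0⁴)/64 = 4.479×10^6 mm⁴
I = 4.479×10^-6 m⁴
Required critical load P_cr = n·P = 2.3 × 351 = 807.3 kN = 8.073×10^5 N
From P_cr = π²EI/(K·L)²:  L = (1/K)·√(π²EI/P_cr) = (1/2)·√(π²×1.06×10^11×4.479×10^-6/8.073×10^5)
L = 1.20 m

L_max ≈ 1.20 m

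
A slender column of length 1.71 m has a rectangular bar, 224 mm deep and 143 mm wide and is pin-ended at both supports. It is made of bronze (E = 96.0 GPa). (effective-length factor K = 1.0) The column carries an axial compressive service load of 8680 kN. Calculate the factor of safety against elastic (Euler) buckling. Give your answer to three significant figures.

Buckling occurs about the weak axis: I_min = h·b³/12 with b = 143 mm (the shorter side).
I_min = 224×143³/12 = 5.459×10^7 mm⁴
I = 5.459×10^7 mm⁴ = 5.459×10^-5 m⁴
Effective length L_e = K·L = 1 × 1.71 = 1.710 m
P_cr = π²EI / L_e² = π² × 96.0×10⁹ × 5.459×10^-5 / 1.710² = 1.769×10^7 N
Factor of safety n = P_cr / P = 17687 / 8680 = 2.04

n ≈ 2.04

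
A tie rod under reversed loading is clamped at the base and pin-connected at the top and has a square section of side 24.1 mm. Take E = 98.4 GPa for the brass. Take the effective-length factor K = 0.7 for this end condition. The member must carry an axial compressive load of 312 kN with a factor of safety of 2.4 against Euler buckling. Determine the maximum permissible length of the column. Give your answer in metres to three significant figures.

I = a⁴/12 = 24.1⁴/12 = 2.811×10^4 mm⁴
I = 2.811×10^-8 m⁴
Required critical load P_cr = n·P = 2.4 × 312 = 748.8 kN = 7.488×10^5 N
From P_cr = π²EI/(K·L)²:  L = (1/K)·√(π²EI/P_cr) = (1/0.7)·√(π²×9.84×10^10×2.811×10^-8/7.488×10^5)
L = 0.273 m

L_max ≈ 0.273 m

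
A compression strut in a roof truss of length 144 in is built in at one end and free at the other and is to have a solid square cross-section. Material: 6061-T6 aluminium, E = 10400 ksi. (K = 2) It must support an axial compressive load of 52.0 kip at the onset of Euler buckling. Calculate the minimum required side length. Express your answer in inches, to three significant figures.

L_e = K·L = 2 × 144 = 288.0 in
Required I = P_cr·L_e²/(π²E) = 5.200×10^4 × 288.0² / (π² × 1.04×10^7) = 42.02 in⁴
Solid square: I = a⁴/12  ⇒  a = (12I)^(1/4) = (12×42.02)^(1/4) = 4.74 in

a ≈ 4.74 in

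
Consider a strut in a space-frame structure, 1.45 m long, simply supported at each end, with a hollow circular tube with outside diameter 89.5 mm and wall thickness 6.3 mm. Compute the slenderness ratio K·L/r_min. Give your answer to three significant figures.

Inner diameter d_i = 89.5 − 2×6.3 = 76.90 mm
I = π(d_o⁴ − d_i⁴)/64 = π(89.5⁴ − 76.90⁴)/64 = 1.433×10^6 mm⁴
A = 1.647×10^3 mm²;  r_min = √(I/A) = √(1.433×10^6/1.647×10^3) = 29.50 mm
L_e = K·L = 1 × 1.45 m = 1.450 m = 1450.0 mm
λ = L_e / r_min = 1450.0 / 29.50 = 49.2

λ ≈ 49.2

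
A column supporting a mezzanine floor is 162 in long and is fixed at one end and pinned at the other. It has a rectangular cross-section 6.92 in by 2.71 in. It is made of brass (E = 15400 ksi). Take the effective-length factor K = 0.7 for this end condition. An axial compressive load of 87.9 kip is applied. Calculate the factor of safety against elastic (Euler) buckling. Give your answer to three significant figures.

Buckling occurs about the weak axis: I_min = h·b³/12 with b = 2.71 in (the shorter side).
I_min = 6.92×2.71³/12 = 11.48 in⁴
Effective length L_e = K·L = 0.7 × 162 = 113.4 in
P_cr = π²EI / L_e² = π² × 15400×10³ × 11.48 / 113.4² = 1.357×10^5 lb
Factor of safety n = P_cr / P = 135.65 / 87.9 = 1.54

n ≈ 1.54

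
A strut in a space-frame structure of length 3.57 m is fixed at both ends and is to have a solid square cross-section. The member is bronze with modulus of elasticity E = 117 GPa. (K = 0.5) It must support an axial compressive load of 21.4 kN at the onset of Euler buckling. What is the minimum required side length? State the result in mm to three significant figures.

L_e = K·L = 0.5 × 3.57 = 1.785 m
Required I = P_cr·L_e²/(π²E) = 2.140×10^4 × 1.785² / (π² × 1.17×10^11) = 5.905×10^-8 m⁴
I_req = 5.905×10^4 mm⁴
Solid square: I = a⁴/12  ⇒  a = (12I)^(1/4) = (12×5.905×10^4)^(1/4) = 29.0 mm

a ≈ 29.0 mm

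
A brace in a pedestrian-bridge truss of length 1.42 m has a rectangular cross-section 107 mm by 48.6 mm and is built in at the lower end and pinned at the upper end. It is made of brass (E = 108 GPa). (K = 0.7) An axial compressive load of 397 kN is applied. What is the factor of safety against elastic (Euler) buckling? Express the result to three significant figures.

n ≈ 2.78

Buckling occurs about the weak axis: I_min = h·b³/12 with b = 48.6 mm (the shorter side).
I_min = 107×48.6³/12 = 1.024×10^6 mm⁴
I = 1.024×10^6 mm⁴ = 1.024×10^-6 m⁴
Effective length L_e = K·L = 0.7 × 1.42 = 0.9940 m
P_cr = π²EI / L_e² = π² × 108×10⁹ × 1.024×10^-6 / 0.9940² = 1.104×10^6 N
Factor of safety n = P_cr / P = 1104.2 / 397 = 2.78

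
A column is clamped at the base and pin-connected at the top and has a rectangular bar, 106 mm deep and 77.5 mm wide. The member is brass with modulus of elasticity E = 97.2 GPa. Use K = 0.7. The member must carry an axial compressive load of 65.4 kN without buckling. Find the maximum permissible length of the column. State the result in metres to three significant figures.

L_max ≈ 11.1 m

Buckling occurs about the weak axis: I_min = h·b³/12 with b = 77.5 mm (the shorter side).
I_min = 106×77.5³/12 = 4.112×10^6 mm⁴
I = 4.112×10^-6 m⁴
At the buckling limit P_cr = P = 6.540×10^4 N
From P_cr = π²EI/(K·L)²:  L = (1/K)·√(π²EI/P_cr) = (1/0.7)·√(π²×9.72×10^10×4.112×10^-6/6.540×10^4)
L = 11.1 m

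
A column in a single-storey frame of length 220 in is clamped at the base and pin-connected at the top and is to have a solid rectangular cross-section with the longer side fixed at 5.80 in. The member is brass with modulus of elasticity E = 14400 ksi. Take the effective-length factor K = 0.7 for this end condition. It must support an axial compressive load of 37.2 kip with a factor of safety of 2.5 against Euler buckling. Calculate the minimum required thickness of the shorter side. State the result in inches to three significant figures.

b ≈ 3.18 in

Required P_cr = n·P = 2.5 × 37.2 = 93.00 kip
L_e = K·L = 0.7 × 220 = 154.0 in
Required I = P_cr·L_e²/(π²E) = 9.300×10^4 × 154.0² / (π² × 1.44×10^7) = 15.52 in⁴
Rectangle, weak axis: I_min = h·b³/12 with h = 5.80 in fixed  ⇒  b = (12I/h)^(1/3) = 3.18 in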